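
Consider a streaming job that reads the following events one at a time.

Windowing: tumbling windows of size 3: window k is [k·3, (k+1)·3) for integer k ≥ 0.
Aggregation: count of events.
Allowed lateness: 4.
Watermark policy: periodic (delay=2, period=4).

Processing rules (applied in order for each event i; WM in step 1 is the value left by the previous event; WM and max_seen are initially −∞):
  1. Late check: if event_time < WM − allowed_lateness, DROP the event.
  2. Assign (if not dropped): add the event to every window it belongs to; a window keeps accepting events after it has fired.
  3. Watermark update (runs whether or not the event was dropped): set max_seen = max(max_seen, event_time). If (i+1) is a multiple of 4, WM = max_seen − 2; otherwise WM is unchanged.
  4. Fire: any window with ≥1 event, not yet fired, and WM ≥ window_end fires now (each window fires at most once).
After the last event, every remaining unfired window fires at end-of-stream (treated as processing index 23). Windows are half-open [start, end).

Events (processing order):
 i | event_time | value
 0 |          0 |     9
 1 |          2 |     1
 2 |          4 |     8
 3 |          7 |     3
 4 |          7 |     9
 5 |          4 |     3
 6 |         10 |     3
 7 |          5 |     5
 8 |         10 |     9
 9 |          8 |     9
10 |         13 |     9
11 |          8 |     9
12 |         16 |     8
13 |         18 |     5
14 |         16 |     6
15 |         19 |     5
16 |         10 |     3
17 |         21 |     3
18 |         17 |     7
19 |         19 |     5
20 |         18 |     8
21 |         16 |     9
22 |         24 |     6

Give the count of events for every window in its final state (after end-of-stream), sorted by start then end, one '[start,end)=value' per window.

[0,3)=2 [3,6)=3 [6,9)=4 [9,12)=2 [12,15)=1 [15,18)=4 [18,21)=4 [21,24)=1 [24,27)=1

i=0 t=0 v=9: → [0,3); WM=−∞
i=1 t=2 v=1: → [0,3); WM=−∞
i=2 t=4 v=8: → [3,6); WM=−∞
i=3 t=7 v=3: → [6,9); WM=5; [0,3) fires=2
i=4 t=7 v=9: → [6,9); WM=5
i=5 t=4 v=3: → [3,6); WM=5
i=6 t=10 v=3: → [9,12); WM=5
i=7 t=5 v=5: → [3,6); WM=8; [3,6) fires=3
i=8 t=10 v=9: → [9,12); WM=8
i=9 t=8 v=9: → [6,9); WM=8
i=10 t=13 v=9: → [12,15); WM=8
i=11 t=8 v=9: → [6,9); WM=11; [6,9) fires=4
i=12 t=16 v=8: → [15,18); WM=11
i=13 t=18 v=5: → [18,21); WM=11
i=14 t=16 v=6: → [15,18); WM=11
i=15 t=19 v=5: → [18,21); WM=17; [9,12) fires=2 [12,15) fires=1
i=16 t=10 v=3: DROP (t<17-4); WM=17
i=17 t=21 v=3: → [21,24); WM=17
i=18 t=17 v=7: → [15,18); WM=17
i=19 t=19 v=5: → [18,21); WM=19; [15,18) fires=3
i=20 t=18 v=8: → [18,21); WM=19
i=21 t=16 v=9: → [15,18); WM=19
i=22 t=24 v=6: → [24,27); WM=19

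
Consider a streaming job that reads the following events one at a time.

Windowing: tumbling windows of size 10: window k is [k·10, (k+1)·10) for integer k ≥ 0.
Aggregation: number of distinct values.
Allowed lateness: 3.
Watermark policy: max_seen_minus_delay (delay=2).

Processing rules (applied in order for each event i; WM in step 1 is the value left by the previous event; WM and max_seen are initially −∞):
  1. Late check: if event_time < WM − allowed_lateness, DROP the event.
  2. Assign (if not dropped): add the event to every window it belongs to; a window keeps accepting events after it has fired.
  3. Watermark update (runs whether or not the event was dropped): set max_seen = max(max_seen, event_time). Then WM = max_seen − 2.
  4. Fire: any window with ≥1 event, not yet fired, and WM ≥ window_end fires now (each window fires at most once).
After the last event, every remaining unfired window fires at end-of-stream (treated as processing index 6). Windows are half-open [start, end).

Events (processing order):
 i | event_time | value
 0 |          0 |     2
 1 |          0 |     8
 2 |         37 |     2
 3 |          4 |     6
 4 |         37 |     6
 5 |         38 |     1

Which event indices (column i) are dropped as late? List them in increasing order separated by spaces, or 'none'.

3

i=0 t=0 v=2: → [0,10); WM=-2
i=1 t=0 v=8: → [0,10); WM=-2
i=2 t=37 v=2: → [30,40); WM=35; [0,10) fires=2
i=3 t=4 v=6: DROP (t<35-3); WM=35
i=4 t=37 v=6: → [30,40); WM=35
i=5 t=38 v=1: → [30,40); WM=36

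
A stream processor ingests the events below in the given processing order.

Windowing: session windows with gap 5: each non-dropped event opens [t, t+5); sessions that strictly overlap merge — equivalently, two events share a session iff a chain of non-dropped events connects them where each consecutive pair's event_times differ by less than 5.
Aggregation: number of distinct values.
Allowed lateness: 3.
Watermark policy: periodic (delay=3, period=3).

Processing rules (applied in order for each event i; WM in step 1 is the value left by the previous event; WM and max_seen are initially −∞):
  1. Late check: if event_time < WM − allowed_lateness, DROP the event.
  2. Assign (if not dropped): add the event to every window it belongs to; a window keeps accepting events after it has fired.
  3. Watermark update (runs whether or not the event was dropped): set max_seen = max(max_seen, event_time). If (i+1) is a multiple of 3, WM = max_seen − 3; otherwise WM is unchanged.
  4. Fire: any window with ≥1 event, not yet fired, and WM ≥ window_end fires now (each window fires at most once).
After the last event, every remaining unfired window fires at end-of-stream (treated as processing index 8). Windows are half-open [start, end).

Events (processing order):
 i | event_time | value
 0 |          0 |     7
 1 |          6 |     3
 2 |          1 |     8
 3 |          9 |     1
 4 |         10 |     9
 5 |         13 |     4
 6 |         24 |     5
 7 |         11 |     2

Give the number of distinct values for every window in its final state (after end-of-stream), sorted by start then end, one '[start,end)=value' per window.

i=0 t=0 v=7: → [0,5); WM=−∞
i=1 t=6 v=3: → [6,11); WM=−∞
i=2 t=1 v=8: → [0,6); WM=3
i=3 t=9 v=1: → [6,14); WM=3
i=4 t=10 v=9: → [6,15); WM=3
i=5 t=13 v=4: → [6,18); WM=10
i=6 t=24 v=5: → [24,29); WM=10
i=7 t=11 v=2: → [6,18); WM=10

[0,6)=2 [6,18)=5 [24,29)=1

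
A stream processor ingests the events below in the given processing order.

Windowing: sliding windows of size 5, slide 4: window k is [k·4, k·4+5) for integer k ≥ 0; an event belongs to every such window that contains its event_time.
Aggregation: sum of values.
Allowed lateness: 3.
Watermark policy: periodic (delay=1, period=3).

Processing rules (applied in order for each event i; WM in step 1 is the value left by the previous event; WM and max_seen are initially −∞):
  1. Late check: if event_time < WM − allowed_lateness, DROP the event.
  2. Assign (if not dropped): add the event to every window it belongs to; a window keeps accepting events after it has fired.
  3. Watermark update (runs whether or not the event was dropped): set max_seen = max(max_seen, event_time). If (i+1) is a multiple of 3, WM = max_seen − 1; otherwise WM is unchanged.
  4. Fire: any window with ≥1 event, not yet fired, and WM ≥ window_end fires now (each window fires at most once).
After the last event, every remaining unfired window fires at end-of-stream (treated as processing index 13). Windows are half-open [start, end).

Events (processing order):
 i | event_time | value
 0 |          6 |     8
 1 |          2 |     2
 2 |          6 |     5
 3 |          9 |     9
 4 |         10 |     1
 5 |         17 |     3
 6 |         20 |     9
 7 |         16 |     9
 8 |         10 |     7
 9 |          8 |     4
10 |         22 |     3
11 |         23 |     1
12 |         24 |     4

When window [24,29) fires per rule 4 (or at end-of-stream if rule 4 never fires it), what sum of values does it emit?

4

i=0 t=6 v=8: → [4,9); WM=−∞
i=1 t=2 v=2: → [0,5); WM=−∞
i=2 t=6 v=5: → [4,9); WM=5; [0,5) fires=2
i=3 t=9 v=9: → [8,13); WM=5
i=4 t=10 v=1: → [8,13); WM=5
i=5 t=17 v=3: → [16,21); WM=16; [4,9) fires=13 [8,13) fires=10
i=6 t=20 v=9: → [20,25),[16,21); WM=16
i=7 t=16 v=9: → [16,21),[12,17); WM=16
i=8 t=10 v=7: DROP (t<16-3); WM=19; [12,17) fires=9
i=9 t=8 v=4: DROP (t<19-3); WM=19
i=10 t=22 v=3: → [20,25); WM=19
i=11 t=23 v=1: → [20,25); WM=22; [16,21) fires=21
i=12 t=24 v=4: → [24,29),[20,25); WM=22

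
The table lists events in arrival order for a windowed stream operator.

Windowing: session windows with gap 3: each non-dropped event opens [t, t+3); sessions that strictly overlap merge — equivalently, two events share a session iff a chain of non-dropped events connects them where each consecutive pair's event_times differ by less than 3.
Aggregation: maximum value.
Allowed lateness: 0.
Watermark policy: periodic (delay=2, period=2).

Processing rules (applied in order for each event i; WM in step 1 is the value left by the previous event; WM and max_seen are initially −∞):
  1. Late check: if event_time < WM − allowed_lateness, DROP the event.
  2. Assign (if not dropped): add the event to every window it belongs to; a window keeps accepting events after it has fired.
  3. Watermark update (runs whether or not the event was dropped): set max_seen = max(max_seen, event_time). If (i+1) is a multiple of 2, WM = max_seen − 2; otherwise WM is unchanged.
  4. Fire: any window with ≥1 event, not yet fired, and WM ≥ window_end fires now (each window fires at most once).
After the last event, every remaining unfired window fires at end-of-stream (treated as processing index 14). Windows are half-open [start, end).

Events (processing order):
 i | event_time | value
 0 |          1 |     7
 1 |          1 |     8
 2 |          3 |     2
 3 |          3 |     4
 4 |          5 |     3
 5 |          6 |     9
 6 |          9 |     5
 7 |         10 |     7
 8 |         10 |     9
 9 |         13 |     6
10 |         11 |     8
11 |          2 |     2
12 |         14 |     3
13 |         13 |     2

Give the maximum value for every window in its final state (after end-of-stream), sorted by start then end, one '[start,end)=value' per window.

i=0 t=1 v=7: → [1,4); WM=−∞
i=1 t=1 v=8: → [1,4); WM=-1
i=2 t=3 v=2: → [1,6); WM=-1
i=3 t=3 v=4: → [1,6); WM=1
i=4 t=5 v=3: → [1,8); WM=1
i=5 t=6 v=9: → [1,9); WM=4
i=6 t=9 v=5: → [9,12); WM=4
i=7 t=10 v=7: → [9,13); WM=8
i=8 t=10 v=9: → [9,13); WM=8
i=9 t=13 v=6: → [13,16); WM=11
i=10 t=11 v=8: → [9,16); WM=11
i=11 t=2 v=2: DROP (t<11-0); WM=11
i=12 t=14 v=3: → [9,17); WM=11
i=13 t=13 v=2: → [9,17); WM=12

[1,9)=9 [9,17)=9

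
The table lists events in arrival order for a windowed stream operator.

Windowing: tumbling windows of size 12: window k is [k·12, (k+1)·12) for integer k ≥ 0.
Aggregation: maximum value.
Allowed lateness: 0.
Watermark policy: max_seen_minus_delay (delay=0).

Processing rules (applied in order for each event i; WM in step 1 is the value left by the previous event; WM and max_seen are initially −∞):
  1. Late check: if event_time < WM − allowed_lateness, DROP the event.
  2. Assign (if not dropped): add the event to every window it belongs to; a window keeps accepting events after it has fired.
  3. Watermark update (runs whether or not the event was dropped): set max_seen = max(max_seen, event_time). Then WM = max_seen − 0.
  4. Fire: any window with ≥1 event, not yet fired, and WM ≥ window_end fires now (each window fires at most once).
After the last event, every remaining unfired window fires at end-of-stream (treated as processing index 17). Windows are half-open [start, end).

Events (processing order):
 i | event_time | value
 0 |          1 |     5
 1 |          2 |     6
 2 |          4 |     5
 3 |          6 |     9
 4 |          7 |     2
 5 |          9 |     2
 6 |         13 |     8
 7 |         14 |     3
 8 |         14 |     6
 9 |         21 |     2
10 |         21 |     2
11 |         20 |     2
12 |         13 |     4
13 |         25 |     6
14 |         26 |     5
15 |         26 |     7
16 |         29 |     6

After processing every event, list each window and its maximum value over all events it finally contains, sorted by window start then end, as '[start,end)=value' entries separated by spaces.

i=0 t=1 v=5: → [0,12); WM=1
i=1 t=2 v=6: → [0,12); WM=2
i=2 t=4 v=5: → [0,12); WM=4
i=3 t=6 v=9: → [0,12); WM=6
i=4 t=7 v=2: → [0,12); WM=7
i=5 t=9 v=2: → [0,12); WM=9
i=6 t=13 v=8: → [12,24); WM=13; [0,12) fires=9
i=7 t=14 v=3: → [12,24); WM=14
i=8 t=14 v=6: → [12,24); WM=14
i=9 t=21 v=2: → [12,24); WM=21
i=10 t=21 v=2: → [12,24); WM=21
i=11 t=20 v=2: DROP (t<21-0); WM=21
i=12 t=13 v=4: DROP (t<21-0); WM=21
i=13 t=25 v=6: → [24,36); WM=25; [12,24) fires=8
i=14 t=26 v=5: → [24,36); WM=26
i=15 t=26 v=7: → [24,36); WM=26
i=16 t=29 v=6: → [24,36); WM=29

[0,12)=9 [12,24)=8 [24,36)=7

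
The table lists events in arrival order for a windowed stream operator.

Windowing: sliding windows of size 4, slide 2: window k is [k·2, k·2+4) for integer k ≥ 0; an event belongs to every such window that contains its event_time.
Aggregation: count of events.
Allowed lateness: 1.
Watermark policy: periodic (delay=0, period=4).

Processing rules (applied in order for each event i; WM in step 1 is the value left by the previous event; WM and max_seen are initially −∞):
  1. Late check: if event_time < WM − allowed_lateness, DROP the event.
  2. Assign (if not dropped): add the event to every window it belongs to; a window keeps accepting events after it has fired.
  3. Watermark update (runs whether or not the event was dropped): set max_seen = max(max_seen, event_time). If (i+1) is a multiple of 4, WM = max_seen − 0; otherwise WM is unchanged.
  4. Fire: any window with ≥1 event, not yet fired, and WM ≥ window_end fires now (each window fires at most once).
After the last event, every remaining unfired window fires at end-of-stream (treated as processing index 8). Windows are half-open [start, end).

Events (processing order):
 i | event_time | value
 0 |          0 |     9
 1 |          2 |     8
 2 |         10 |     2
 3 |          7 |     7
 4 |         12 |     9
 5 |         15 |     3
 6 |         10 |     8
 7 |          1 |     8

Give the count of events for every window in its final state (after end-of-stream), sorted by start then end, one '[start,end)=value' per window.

i=0 t=0 v=9: → [0,4); WM=−∞
i=1 t=2 v=8: → [2,6),[0,4); WM=−∞
i=2 t=10 v=2: → [10,14),[8,12); WM=−∞
i=3 t=7 v=7: → [6,10),[4,8); WM=10; [0,4) fires=2 [2,6) fires=1 [4,8) fires=1 [6,10) fires=1
i=4 t=12 v=9: → [12,16),[10,14); WM=10
i=5 t=15 v=3: → [14,18),[12,16); WM=10
i=6 t=10 v=8: → [10,14),[8,12); WM=10
i=7 t=1 v=8: DROP (t<10-1); WM=15; [8,12) fires=2 [10,14) fires=3

[0,4)=2 [2,6)=1 [4,8)=1 [6,10)=1 [8,12)=2 [10,14)=3 [12,16)=2 [14,18)=1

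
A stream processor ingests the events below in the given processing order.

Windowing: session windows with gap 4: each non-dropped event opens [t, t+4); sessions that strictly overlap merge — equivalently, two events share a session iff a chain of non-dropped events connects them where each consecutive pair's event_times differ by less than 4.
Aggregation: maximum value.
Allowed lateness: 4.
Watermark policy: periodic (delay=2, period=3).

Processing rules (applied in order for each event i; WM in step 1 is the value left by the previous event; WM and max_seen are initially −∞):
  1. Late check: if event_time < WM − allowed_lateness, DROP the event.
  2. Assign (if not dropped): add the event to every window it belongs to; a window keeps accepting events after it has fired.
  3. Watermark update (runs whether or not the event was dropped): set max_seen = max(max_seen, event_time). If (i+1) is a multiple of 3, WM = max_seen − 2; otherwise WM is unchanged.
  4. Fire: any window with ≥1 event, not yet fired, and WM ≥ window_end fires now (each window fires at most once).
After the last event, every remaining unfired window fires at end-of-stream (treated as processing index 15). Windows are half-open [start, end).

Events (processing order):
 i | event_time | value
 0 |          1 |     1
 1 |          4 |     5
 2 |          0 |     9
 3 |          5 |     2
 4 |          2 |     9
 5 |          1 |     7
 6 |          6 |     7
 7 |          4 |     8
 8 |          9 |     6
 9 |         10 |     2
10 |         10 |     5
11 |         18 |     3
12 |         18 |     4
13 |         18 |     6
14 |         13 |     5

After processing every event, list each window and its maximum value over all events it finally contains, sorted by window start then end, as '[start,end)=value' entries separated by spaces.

i=0 t=1 v=1: → [1,5); WM=−∞
i=1 t=4 v=5: → [1,8); WM=−∞
i=2 t=0 v=9: → [0,8); WM=2
i=3 t=5 v=2: → [0,9); WM=2
i=4 t=2 v=9: → [0,9); WM=2
i=5 t=1 v=7: → [0,9); WM=3
i=6 t=6 v=7: → [0,10); WM=3
i=7 t=4 v=8: → [0,10); WM=3
i=8 t=9 v=6: → [0,13); WM=7
i=9 t=10 v=2: → [0,14); WM=7
i=10 t=10 v=5: → [0,14); WM=7
i=11 t=18 v=3: → [18,22); WM=16
i=12 t=18 v=4: → [18,22); WM=16
i=13 t=18 v=6: → [18,22); WM=16
i=14 t=13 v=5: → [0,17); WM=16

[0,17)=9 [18,22)=6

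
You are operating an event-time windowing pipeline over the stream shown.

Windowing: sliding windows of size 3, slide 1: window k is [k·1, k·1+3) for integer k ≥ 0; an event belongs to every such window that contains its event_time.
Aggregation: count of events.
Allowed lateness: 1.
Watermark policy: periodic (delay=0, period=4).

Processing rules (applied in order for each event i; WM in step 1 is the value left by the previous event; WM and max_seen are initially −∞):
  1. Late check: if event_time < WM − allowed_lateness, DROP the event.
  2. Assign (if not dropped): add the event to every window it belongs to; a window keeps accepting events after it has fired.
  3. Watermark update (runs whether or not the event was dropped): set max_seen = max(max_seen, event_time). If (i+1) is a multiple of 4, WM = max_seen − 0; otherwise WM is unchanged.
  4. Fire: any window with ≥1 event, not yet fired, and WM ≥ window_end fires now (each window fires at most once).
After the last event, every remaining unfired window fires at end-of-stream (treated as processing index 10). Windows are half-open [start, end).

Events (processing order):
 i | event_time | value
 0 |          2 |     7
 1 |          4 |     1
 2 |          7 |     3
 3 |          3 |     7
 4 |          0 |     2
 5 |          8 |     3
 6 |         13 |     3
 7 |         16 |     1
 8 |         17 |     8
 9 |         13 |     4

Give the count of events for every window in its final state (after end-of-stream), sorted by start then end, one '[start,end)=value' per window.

[0,3)=1 [1,4)=2 [2,5)=3 [3,6)=2 [4,7)=1 [5,8)=1 [6,9)=2 [7,10)=2 [8,11)=1 [11,14)=1 [12,15)=1 [13,16)=1 [14,17)=1 [15,18)=2 [16,19)=2 [17,20)=1

i=0 t=2 v=7: → [2,5),[1,4),[0,3); WM=−∞
i=1 t=4 v=1: → [4,7),[3,6),[2,5); WM=−∞
i=2 t=7 v=3: → [7,10),[6,9),[5,8); WM=−∞
i=3 t=3 v=7: → [3,6),[2,5),[1,4); WM=7; [0,3) fires=1 [1,4) fires=2 [2,5) fires=3 [3,6) fires=2 [4,7) fires=1
i=4 t=0 v=2: DROP (t<7-1); WM=7
i=5 t=8 v=3: → [8,11),[7,10),[6,9); WM=7
i=6 t=13 v=3: → [13,16),[12,15),[11,14); WM=7
i=7 t=16 v=1: → [16,19),[15,18),[14,17); WM=16; [5,8) fires=1 [6,9) fires=2 [7,10) fires=2 [8,11) fires=1 [11,14) fires=1 [12,15) fires=1 [13,16) fires=1
i=8 t=17 v=8: → [17,20),[16,19),[15,18); WM=16
i=9 t=13 v=4: DROP (t<16-1); WM=16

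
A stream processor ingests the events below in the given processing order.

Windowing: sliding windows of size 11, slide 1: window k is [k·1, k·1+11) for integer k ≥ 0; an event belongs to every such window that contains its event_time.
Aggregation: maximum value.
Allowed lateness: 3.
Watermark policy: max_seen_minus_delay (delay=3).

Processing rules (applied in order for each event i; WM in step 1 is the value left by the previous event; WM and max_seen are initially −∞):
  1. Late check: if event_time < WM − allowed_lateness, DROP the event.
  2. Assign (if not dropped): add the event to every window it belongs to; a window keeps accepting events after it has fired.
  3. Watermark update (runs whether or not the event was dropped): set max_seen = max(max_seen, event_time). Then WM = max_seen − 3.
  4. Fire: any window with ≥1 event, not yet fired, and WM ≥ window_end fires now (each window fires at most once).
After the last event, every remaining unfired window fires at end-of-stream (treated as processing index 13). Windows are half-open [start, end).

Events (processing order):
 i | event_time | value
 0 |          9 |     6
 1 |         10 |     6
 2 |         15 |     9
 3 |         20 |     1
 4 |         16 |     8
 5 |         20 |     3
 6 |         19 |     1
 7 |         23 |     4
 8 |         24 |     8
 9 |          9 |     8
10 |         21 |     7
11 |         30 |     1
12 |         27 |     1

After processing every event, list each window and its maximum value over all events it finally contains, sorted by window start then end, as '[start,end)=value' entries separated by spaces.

[0,11)=6 [1,12)=6 [2,13)=6 [3,14)=6 [4,15)=6 [5,16)=9 [6,17)=9 [7,18)=9 [8,19)=9 [9,20)=9 [10,21)=9 [11,22)=9 [12,23)=9 [13,24)=9 [14,25)=9 [15,26)=9 [16,27)=8 [17,28)=8 [18,29)=8 [19,30)=8 [20,31)=8 [21,32)=8 [22,33)=8 [23,34)=8 [24,35)=8 [25,36)=1 [26,37)=1 [27,38)=1 [28,39)=1 [29,40)=1 [30,41)=1

i=0 t=9 v=6: → [9,20),[8,19),[7,18),[6,17),[5,16),[4,15),[3,14),[2,13),[1,12),[0,11); WM=6
i=1 t=10 v=6: → [10,21),[9,20),[8,19),[7,18),[6,17),[5,16),[4,15),[3,14),[2,13),[1,12),[0,11); WM=7
i=2 t=15 v=9: → [15,26),[14,25),[13,24),[12,23),[11,22),[10,21),[9,20),[8,19),[7,18),[6,17),[5,16); WM=12; [0,11) fires=6 [1,12) fires=6
i=3 t=20 v=1: → [20,31),[19,30),[18,29),[17,28),[16,27),[15,26),[14,25),[13,24),[12,23),[11,22),[10,21); WM=17; [2,13) fires=6 [3,14) fires=6 [4,15) fires=6 [5,16) fires=9 [6,17) fires=9
i=4 t=16 v=8: → [16,27),[15,26),[14,25),[13,24),[12,23),[11,22),[10,21),[9,20),[8,19),[7,18),[6,17); WM=17
i=5 t=20 v=3: → [20,31),[19,30),[18,29),[17,28),[16,27),[15,26),[14,25),[13,24),[12,23),[11,22),[10,21); WM=17
i=6 t=19 v=1: → [19,30),[18,29),[17,28),[16,27),[15,26),[14,25),[13,24),[12,23),[11,22),[10,21),[9,20); WM=17
i=7 t=23 v=4: → [23,34),[22,33),[21,32),[20,31),[19,30),[18,29),[17,28),[16,27),[15,26),[14,25),[13,24); WM=20; [7,18) fires=9 [8,19) fires=9 [9,20) fires=9
i=8 t=24 v=8: → [24,35),[23,34),[22,33),[21,32),[20,31),[19,30),[18,29),[17,28),[16,27),[15,26),[14,25); WM=21; [10,21) fires=9
i=9 t=9 v=8: DROP (t<21-3); WM=21
i=10 t=21 v=7: → [21,32),[20,31),[19,30),[18,29),[17,28),[16,27),[15,26),[14,25),[13,24),[12,23),[11,22); WM=21
i=11 t=30 v=1: → [30,41),[29,40),[28,39),[27,38),[26,37),[25,36),[24,35),[23,34),[22,33),[21,32),[20,31); WM=27; [11,22) fires=9 [12,23) fires=9 [13,24) fires=9 [14,25) fires=9 [15,26) fires=9 [16,27) fires=8
i=12 t=27 v=1: → [27,38),[26,37),[25,36),[24,35),[23,34),[22,33),[21,32),[20,31),[19,30),[18,29),[17,28); WM=27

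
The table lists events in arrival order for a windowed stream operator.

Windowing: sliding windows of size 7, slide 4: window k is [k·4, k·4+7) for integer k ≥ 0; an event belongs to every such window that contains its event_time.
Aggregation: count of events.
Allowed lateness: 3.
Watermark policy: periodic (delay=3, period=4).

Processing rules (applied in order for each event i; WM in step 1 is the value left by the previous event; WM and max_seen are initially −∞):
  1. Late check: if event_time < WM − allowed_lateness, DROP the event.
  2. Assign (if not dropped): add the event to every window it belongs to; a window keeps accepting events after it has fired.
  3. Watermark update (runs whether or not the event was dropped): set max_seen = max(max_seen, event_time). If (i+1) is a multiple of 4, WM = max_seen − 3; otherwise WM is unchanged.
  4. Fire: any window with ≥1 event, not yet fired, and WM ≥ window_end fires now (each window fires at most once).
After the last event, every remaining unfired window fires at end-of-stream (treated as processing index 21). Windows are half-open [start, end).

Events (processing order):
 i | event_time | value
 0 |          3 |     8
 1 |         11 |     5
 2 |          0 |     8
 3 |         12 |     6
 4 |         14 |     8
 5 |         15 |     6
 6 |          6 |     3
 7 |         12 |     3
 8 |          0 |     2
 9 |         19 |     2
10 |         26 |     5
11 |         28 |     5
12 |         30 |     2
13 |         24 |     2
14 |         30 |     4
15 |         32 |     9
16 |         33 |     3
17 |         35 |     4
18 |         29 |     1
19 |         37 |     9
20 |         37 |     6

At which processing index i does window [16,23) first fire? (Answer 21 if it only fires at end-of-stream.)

i=0 t=3 v=8: → [0,7); WM=−∞
i=1 t=11 v=5: → [8,15); WM=−∞
i=2 t=0 v=8: → [0,7); WM=−∞
i=3 t=12 v=6: → [12,19),[8,15); WM=9; [0,7) fires=2
i=4 t=14 v=8: → [12,19),[8,15); WM=9
i=5 t=15 v=6: → [12,19); WM=9
i=6 t=6 v=3: → [4,11),[0,7); WM=9
i=7 t=12 v=3: → [12,19),[8,15); WM=12; [4,11) fires=1
i=8 t=0 v=2: DROP (t<12-3); WM=12
i=9 t=19 v=2: → [16,23); WM=12
i=10 t=26 v=5: → [24,31),[20,27); WM=12
i=11 t=28 v=5: → [28,35),[24,31); WM=25; [8,15) fires=4 [12,19) fires=4 [16,23) fires=1
i=12 t=30 v=2: → [28,35),[24,31); WM=25
i=13 t=24 v=2: → [24,31),[20,27); WM=25
i=14 t=30 v=4: → [28,35),[24,31); WM=25
i=15 t=32 v=9: → [32,39),[28,35); WM=29; [20,27) fires=2
i=16 t=33 v=3: → [32,39),[28,35); WM=29
i=17 t=35 v=4: → [32,39); WM=29
i=18 t=29 v=1: → [28,35),[24,31); WM=29
i=19 t=37 v=9: → [36,43),[32,39); WM=34; [24,31) fires=6
i=20 t=37 v=6: → [36,43),[32,39); WM=34

11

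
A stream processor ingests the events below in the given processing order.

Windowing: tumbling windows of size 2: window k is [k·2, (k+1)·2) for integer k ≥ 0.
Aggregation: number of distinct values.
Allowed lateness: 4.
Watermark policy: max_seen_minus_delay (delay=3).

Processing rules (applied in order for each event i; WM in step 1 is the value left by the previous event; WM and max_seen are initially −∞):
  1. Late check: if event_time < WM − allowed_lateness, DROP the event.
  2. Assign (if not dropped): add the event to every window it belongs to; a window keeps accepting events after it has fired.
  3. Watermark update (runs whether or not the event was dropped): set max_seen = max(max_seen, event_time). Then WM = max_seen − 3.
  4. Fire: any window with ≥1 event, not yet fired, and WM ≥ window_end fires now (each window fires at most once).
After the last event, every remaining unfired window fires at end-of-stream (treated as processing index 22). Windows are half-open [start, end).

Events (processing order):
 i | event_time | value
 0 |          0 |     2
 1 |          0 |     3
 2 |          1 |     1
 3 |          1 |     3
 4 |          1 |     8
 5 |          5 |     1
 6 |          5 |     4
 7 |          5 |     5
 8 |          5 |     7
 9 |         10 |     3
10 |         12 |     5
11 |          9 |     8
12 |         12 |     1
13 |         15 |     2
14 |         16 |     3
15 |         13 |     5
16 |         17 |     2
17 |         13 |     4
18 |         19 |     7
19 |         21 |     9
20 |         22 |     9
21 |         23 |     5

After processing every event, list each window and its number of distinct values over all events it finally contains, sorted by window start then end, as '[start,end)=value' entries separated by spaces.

[0,2)=4 [4,6)=4 [8,10)=1 [10,12)=1 [12,14)=3 [14,16)=1 [16,18)=2 [18,20)=1 [20,22)=1 [22,24)=2

i=0 t=0 v=2: → [0,2); WM=-3
i=1 t=0 v=3: → [0,2); WM=-3
i=2 t=1 v=1: → [0,2); WM=-2
i=3 t=1 v=3: → [0,2); WM=-2
i=4 t=1 v=8: → [0,2); WM=-2
i=5 t=5 v=1: → [4,6); WM=2; [0,2) fires=4
i=6 t=5 v=4: → [4,6); WM=2
i=7 t=5 v=5: → [4,6); WM=2
i=8 t=5 v=7: → [4,6); WM=2
i=9 t=10 v=3: → [10,12); WM=7; [4,6) fires=4
i=10 t=12 v=5: → [12,14); WM=9
i=11 t=9 v=8: → [8,10); WM=9
i=12 t=12 v=1: → [12,14); WM=9
i=13 t=15 v=2: → [14,16); WM=12; [8,10) fires=1 [10,12) fires=1
i=14 t=16 v=3: → [16,18); WM=13
i=15 t=13 v=5: → [12,14); WM=13
i=16 t=17 v=2: → [16,18); WM=14; [12,14) fires=2
i=17 t=13 v=4: → [12,14); WM=14
i=18 t=19 v=7: → [18,20); WM=16; [14,16) fires=1
i=19 t=21 v=9: → [20,22); WM=18; [16,18) fires=2
i=20 t=22 v=9: → [22,24); WM=19
i=21 t=23 v=5: → [22,24); WM=20; [18,20) fires=1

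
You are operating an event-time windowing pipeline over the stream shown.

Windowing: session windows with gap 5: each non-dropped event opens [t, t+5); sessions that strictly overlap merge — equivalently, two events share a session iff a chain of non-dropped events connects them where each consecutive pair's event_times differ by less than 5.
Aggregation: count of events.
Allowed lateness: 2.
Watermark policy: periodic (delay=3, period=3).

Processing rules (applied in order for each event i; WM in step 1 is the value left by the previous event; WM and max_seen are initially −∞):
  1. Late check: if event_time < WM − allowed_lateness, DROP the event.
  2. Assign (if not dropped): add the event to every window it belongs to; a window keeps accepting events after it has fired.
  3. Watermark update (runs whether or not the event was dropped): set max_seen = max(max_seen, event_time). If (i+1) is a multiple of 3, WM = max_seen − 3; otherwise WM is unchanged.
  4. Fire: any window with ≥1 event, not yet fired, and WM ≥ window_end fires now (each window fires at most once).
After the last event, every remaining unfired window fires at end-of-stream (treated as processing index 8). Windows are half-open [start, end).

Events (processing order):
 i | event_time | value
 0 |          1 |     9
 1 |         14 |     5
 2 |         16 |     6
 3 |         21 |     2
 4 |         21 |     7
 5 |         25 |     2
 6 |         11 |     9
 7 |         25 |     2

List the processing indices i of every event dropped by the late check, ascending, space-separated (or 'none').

6

i=0 t=1 v=9: → [1,6); WM=−∞
i=1 t=14 v=5: → [14,19); WM=−∞
i=2 t=16 v=6: → [14,21); WM=13
i=3 t=21 v=2: → [21,26); WM=13
i=4 t=21 v=7: → [21,26); WM=13
i=5 t=25 v=2: → [21,30); WM=22
i=6 t=11 v=9: DROP (t<22-2); WM=22
i=7 t=25 v=2: → [21,30); WM=22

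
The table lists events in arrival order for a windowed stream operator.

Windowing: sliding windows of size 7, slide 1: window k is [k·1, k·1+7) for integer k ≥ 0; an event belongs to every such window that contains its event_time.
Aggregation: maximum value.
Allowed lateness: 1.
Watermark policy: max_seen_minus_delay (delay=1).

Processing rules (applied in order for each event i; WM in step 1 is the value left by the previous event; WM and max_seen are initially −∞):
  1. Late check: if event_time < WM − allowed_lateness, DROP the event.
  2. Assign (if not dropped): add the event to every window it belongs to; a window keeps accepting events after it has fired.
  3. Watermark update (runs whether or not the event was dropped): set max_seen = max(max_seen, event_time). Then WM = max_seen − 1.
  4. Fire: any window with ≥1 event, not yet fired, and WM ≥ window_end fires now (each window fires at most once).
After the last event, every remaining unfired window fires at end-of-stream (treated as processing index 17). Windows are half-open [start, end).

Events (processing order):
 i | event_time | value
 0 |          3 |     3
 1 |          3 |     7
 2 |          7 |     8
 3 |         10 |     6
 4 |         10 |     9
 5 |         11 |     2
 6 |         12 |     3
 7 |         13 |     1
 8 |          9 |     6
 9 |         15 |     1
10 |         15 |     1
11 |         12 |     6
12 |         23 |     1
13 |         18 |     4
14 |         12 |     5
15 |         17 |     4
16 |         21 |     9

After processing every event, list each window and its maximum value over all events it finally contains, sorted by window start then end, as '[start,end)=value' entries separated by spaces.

i=0 t=3 v=3: → [3,10),[2,9),[1,8),[0,7); WM=2
i=1 t=3 v=7: → [3,10),[2,9),[1,8),[0,7); WM=2
i=2 t=7 v=8: → [7,14),[6,13),[5,12),[4,11),[3,10),[2,9),[1,8); WM=6
i=3 t=10 v=6: → [10,17),[9,16),[8,15),[7,14),[6,13),[5,12),[4,11); WM=9; [0,7) fires=7 [1,8) fires=8 [2,9) fires=8
i=4 t=10 v=9: → [10,17),[9,16),[8,15),[7,14),[6,13),[5,12),[4,11); WM=9
i=5 t=11 v=2: → [11,18),[10,17),[9,16),[8,15),[7,14),[6,13),[5,12); WM=10; [3,10) fires=8
i=6 t=12 v=3: → [12,19),[11,18),[10,17),[9,16),[8,15),[7,14),[6,13); WM=11; [4,11) fires=9
i=7 t=13 v=1: → [13,20),[12,19),[11,18),[10,17),[9,16),[8,15),[7,14); WM=12; [5,12) fires=9
i=8 t=9 v=6: DROP (t<12-1); WM=12
i=9 t=15 v=1: → [15,22),[14,21),[13,20),[12,19),[11,18),[10,17),[9,16); WM=14; [6,13) fires=9 [7,14) fires=9
i=10 t=15 v=1: → [15,22),[14,21),[13,20),[12,19),[11,18),[10,17),[9,16); WM=14
i=11 t=12 v=6: DROP (t<14-1); WM=14
i=12 t=23 v=1: → [23,30),[22,29),[21,28),[20,27),[19,26),[18,25),[17,24); WM=22; [8,15) fires=9 [9,16) fires=9 [10,17) fires=9 [11,18) fires=3 [12,19) fires=3 [13,20) fires=1 [14,21) fires=1 [15,22) fires=1
i=13 t=18 v=4: DROP (t<22-1); WM=22
i=14 t=12 v=5: DROP (t<22-1); WM=22
i=15 t=17 v=4: DROP (t<22-1); WM=22
i=16 t=21 v=9: → [21,28),[20,27),[19,26),[18,25),[17,24),[16,23),[15,22); WM=22

[0,7)=7 [1,8)=8 [2,9)=8 [3,10)=8 [4,11)=9 [5,12)=9 [6,13)=9 [7,14)=9 [8,15)=9 [9,16)=9 [10,17)=9 [11,18)=3 [12,19)=3 [13,20)=1 [14,21)=1 [15,22)=9 [16,23)=9 [17,24)=9 [18,25)=9 [19,26)=9 [20,27)=9 [21,28)=9 [22,29)=1 [23,30)=1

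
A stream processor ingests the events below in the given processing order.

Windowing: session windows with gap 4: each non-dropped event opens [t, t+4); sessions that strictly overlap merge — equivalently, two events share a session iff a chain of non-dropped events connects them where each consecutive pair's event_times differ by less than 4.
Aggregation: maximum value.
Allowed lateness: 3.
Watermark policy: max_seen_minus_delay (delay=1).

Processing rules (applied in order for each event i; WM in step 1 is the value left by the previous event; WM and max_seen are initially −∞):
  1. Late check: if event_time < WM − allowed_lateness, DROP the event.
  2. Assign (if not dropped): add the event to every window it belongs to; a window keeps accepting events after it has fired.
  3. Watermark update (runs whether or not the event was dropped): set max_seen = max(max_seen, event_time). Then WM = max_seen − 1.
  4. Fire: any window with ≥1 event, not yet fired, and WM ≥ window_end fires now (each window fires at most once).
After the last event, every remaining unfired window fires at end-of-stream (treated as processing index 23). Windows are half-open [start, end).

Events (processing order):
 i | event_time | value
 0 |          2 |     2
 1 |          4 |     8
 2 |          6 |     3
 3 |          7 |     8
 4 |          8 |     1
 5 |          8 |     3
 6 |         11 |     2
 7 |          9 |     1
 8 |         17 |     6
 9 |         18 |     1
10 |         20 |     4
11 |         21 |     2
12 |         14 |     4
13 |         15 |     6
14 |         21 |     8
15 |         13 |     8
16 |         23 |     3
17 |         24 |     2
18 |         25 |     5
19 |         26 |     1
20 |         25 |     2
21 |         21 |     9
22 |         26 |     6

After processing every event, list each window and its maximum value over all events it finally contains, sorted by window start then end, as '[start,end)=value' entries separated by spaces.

i=0 t=2 v=2: → [2,6); WM=1
i=1 t=4 v=8: → [2,8); WM=3
i=2 t=6 v=3: → [2,10); WM=5
i=3 t=7 v=8: → [2,11); WM=6
i=4 t=8 v=1: → [2,12); WM=7
i=5 t=8 v=3: → [2,12); WM=7
i=6 t=11 v=2: → [2,15); WM=10
i=7 t=9 v=1: → [2,15); WM=10
i=8 t=17 v=6: → [17,21); WM=16
i=9 t=18 v=1: → [17,22); WM=17
i=10 t=20 v=4: → [17,24); WM=19
i=11 t=21 v=2: → [17,25); WM=20
i=12 t=14 v=4: DROP (t<20-3); WM=20
i=13 t=15 v=6: DROP (t<20-3); WM=20
i=14 t=21 v=8: → [17,25); WM=20
i=15 t=13 v=8: DROP (t<20-3); WM=20
i=16 t=23 v=3: → [17,27); WM=22
i=17 t=24 v=2: → [17,28); WM=23
i=18 t=25 v=5: → [17,29); WM=24
i=19 t=26 v=1: → [17,30); WM=25
i=20 t=25 v=2: → [17,30); WM=25
i=21 t=21 v=9: DROP (t<25-3); WM=25
i=22 t=26 v=6: → [17,30); WM=25

[2,15)=8 [17,30)=8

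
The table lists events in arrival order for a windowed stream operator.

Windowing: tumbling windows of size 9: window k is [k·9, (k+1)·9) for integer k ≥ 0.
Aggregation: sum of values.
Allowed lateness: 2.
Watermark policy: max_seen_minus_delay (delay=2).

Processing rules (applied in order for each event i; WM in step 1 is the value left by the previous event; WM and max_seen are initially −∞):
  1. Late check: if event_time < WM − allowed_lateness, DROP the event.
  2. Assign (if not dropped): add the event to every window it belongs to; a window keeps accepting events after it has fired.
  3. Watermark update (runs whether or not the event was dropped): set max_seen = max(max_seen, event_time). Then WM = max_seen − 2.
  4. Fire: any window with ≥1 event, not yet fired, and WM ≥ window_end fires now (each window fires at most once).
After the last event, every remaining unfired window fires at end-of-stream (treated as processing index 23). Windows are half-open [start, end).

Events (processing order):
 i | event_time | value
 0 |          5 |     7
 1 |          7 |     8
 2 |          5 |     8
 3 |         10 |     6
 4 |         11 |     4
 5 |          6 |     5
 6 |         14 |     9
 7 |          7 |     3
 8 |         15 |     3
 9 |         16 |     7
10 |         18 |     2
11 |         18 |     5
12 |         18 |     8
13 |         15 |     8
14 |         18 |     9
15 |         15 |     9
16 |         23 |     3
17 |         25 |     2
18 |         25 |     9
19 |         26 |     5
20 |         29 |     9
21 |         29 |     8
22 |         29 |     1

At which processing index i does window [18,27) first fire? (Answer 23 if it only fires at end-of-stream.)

i=0 t=5 v=7: → [0,9); WM=3
i=1 t=7 v=8: → [0,9); WM=5
i=2 t=5 v=8: → [0,9); WM=5
i=3 t=10 v=6: → [9,18); WM=8
i=4 t=11 v=4: → [9,18); WM=9; [0,9) fires=23
i=5 t=6 v=5: DROP (t<9-2); WM=9
i=6 t=14 v=9: → [9,18); WM=12
i=7 t=7 v=3: DROP (t<12-2); WM=12
i=8 t=15 v=3: → [9,18); WM=13
i=9 t=16 v=7: → [9,18); WM=14
i=10 t=18 v=2: → [18,27); WM=16
i=11 t=18 v=5: → [18,27); WM=16
i=12 t=18 v=8: → [18,27); WM=16
i=13 t=15 v=8: → [9,18); WM=16
i=14 t=18 v=9: → [18,27); WM=16
i=15 t=15 v=9: → [9,18); WM=16
i=16 t=23 v=3: → [18,27); WM=21; [9,18) fires=46
i=17 t=25 v=2: → [18,27); WM=23
i=18 t=25 v=9: → [18,27); WM=23
i=19 t=26 v=5: → [18,27); WM=24
i=20 t=29 v=9: → [27,36); WM=27; [18,27) fires=43
i=21 t=29 v=8: → [27,36); WM=27
i=22 t=29 v=1: → [27,36); WM=27

20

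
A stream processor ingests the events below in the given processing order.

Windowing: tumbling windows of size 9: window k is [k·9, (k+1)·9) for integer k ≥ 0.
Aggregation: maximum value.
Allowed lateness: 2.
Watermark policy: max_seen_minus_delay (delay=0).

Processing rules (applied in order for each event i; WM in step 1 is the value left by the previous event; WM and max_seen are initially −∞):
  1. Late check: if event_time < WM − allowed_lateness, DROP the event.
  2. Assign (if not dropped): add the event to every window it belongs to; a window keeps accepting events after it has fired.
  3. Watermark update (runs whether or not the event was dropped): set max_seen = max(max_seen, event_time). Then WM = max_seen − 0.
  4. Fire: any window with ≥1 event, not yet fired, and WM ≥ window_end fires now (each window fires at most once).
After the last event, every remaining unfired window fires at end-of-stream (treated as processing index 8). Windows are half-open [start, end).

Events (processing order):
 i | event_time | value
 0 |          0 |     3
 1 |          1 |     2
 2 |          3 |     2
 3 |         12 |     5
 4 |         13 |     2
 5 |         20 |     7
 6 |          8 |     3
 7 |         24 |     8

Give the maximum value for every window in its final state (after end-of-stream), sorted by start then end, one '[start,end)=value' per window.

[0,9)=3 [9,18)=5 [18,27)=8

i=0 t=0 v=3: → [0,9); WM=0
i=1 t=1 v=2: → [0,9); WM=1
i=2 t=3 v=2: → [0,9); WM=3
i=3 t=12 v=5: → [9,18); WM=12; [0,9) fires=3
i=4 t=13 v=2: → [9,18); WM=13
i=5 t=20 v=7: → [18,27); WM=20; [9,18) fires=5
i=6 t=8 v=3: DROP (t<20-2); WM=20
i=7 t=24 v=8: → [18,27); WM=24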